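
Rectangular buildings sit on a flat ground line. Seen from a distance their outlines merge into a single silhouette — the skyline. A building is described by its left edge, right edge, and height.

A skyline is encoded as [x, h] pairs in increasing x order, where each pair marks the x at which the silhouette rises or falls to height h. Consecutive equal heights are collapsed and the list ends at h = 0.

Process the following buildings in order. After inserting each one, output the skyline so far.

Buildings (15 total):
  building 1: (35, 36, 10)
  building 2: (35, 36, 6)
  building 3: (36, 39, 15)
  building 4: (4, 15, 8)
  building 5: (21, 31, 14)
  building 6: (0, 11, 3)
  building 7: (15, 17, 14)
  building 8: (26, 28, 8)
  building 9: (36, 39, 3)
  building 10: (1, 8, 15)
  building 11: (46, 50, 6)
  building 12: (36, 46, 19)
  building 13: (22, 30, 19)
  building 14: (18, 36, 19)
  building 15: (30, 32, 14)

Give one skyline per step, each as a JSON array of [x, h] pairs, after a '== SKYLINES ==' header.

== SKYLINES ==
[[35,10],[36,0]]
[[35,10],[36,0]]
[[35,10],[36,15],[39,0]]
[[4,8],[15,0],[35,10],[36,15],[39,0]]
[[4,8],[15,0],[21,14],[31,0],[35,10],[36,15],[39,0]]
[[0,3],[4,8],[15,0],[21,14],[31,0],[35,10],[36,15],[39,0]]
[[0,3],[4,8],[15,14],[17,0],[21,14],[31,0],[35,10],[36,15],[39,0]]
[[0,3],[4,8],[15,14],[17,0],[21,14],[31,0],[35,10],[36,15],[39,0]]
[[0,3],[4,8],[15,14],[17,0],[21,14],[31,0],[35,10],[36,15],[39,0]]
[[0,3],[1,15],[8,8],[15,14],[17,0],[21,14],[31,0],[35,10],[36,15],[39,0]]
[[0,3],[1,15],[8,8],[15,14],[17,0],[21,14],[31,0],[35,10],[36,15],[39,0],[46,6],[50,0]]
[[0,3],[1,15],[8,8],[15,14],[17,0],[21,14],[31,0],[35,10],[36,19],[46,6],[50,0]]
[[0,3],[1,15],[8,8],[15,14],[17,0],[21,14],[22,19],[30,14],[31,0],[35,10],[36,19],[46,6],[50,0]]
[[0,3],[1,15],[8,8],[15,14],[17,0],[18,19],[46,6],[50,0]]
[[0,3],[1,15],[8,8],[15,14],[17,0],[18,19],[46,6],[50,0]]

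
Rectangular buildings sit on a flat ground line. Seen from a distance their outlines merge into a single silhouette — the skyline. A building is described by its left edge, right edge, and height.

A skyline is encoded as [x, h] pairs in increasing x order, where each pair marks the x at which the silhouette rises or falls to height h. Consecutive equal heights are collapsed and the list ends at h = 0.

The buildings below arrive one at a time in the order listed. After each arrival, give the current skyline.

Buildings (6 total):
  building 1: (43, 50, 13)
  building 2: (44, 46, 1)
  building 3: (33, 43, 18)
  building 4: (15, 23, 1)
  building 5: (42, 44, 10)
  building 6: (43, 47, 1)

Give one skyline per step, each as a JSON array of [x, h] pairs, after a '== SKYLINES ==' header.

== SKYLINES ==
[[43,13],[50,0]]
[[43,13],[50,0]]
[[33,18],[43,13],[50,0]]
[[15,1],[23,0],[33,18],[43,13],[50,0]]
[[15,1],[23,0],[33,18],[43,13],[50,0]]
[[15,1],[23,0],[33,18],[43,13],[50,0]]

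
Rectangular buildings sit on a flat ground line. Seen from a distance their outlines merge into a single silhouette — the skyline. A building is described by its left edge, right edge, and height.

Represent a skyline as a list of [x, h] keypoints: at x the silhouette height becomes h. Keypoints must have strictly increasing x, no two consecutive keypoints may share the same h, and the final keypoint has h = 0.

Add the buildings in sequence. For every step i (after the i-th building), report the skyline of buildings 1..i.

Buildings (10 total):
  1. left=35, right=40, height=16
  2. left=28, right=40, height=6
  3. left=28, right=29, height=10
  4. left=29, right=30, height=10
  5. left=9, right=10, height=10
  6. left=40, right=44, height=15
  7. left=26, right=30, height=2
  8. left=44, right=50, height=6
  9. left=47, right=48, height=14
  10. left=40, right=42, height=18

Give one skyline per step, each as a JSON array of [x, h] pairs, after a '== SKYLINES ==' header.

== SKYLINES ==
[[35,16],[40,0]]
[[28,6],[35,16],[40,0]]
[[28,10],[29,6],[35,16],[40,0]]
[[28,10],[30,6],[35,16],[40,0]]
[[9,10],[10,0],[28,10],[30,6],[35,16],[40,0]]
[[9,10],[10,0],[28,10],[30,6],[35,16],[40,15],[44,0]]
[[9,10],[10,0],[26,2],[28,10],[30,6],[35,16],[40,15],[44,0]]
[[9,10],[10,0],[26,2],[28,10],[30,6],[35,16],[40,15],[44,6],[50,0]]
[[9,10],[10,0],[26,2],[28,10],[30,6],[35,16],[40,15],[44,6],[47,14],[48,6],[50,0]]
[[9,10],[10,0],[26,2],[28,10],[30,6],[35,16],[40,18],[42,15],[44,6],[47,14],[48,6],[50,0]]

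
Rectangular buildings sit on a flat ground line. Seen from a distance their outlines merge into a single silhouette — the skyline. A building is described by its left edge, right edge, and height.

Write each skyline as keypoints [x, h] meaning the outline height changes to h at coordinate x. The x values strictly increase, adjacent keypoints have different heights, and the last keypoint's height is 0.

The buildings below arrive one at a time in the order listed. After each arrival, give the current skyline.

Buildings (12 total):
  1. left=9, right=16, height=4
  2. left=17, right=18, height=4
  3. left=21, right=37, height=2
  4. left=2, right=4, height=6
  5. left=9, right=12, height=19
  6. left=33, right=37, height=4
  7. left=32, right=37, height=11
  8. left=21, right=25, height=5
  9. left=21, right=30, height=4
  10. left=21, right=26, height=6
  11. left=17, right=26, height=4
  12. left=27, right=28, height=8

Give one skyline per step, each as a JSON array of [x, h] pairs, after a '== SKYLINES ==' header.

== SKYLINES ==
[[9,4],[16,0]]
[[9,4],[16,0],[17,4],[18,0]]
[[9,4],[16,0],[17,4],[18,0],[21,2],[37,0]]
[[2,6],[4,0],[9,4],[16,0],[17,4],[18,0],[21,2],[37,0]]
[[2,6],[4,0],[9,19],[12,4],[16,0],[17,4],[18,0],[21,2],[37,0]]
[[2,6],[4,0],[9,19],[12,4],[16,0],[17,4],[18,0],[21,2],[33,4],[37,0]]
[[2,6],[4,0],[9,19],[12,4],[16,0],[17,4],[18,0],[21,2],[32,11],[37,0]]
[[2,6],[4,0],[9,19],[12,4],[16,0],[17,4],[18,0],[21,5],[25,2],[32,11],[37,0]]
[[2,6],[4,0],[9,19],[12,4],[16,0],[17,4],[18,0],[21,5],[25,4],[30,2],[32,11],[37,0]]
[[2,6],[4,0],[9,19],[12,4],[16,0],[17,4],[18,0],[21,6],[26,4],[30,2],[32,11],[37,0]]
[[2,6],[4,0],[9,19],[12,4],[16,0],[17,4],[21,6],[26,4],[30,2],[32,11],[37,0]]
[[2,6],[4,0],[9,19],[12,4],[16,0],[17,4],[21,6],[26,4],[27,8],[28,4],[30,2],[32,11],[37,0]]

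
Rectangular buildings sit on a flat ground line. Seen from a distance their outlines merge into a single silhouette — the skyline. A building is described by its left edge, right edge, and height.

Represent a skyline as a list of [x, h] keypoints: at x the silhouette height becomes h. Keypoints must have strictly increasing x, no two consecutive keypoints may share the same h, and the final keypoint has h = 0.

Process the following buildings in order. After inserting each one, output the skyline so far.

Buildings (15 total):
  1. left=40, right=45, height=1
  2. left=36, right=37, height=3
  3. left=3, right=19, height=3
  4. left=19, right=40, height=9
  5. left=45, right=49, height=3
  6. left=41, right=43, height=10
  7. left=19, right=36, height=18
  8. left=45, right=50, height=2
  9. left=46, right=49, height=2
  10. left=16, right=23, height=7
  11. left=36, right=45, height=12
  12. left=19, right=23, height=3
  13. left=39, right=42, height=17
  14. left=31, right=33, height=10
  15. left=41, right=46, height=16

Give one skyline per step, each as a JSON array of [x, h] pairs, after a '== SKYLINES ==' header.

== SKYLINES ==
[[40,1],[45,0]]
[[36,3],[37,0],[40,1],[45,0]]
[[3,3],[19,0],[36,3],[37,0],[40,1],[45,0]]
[[3,3],[19,9],[40,1],[45,0]]
[[3,3],[19,9],[40,1],[45,3],[49,0]]
[[3,3],[19,9],[40,1],[41,10],[43,1],[45,3],[49,0]]
[[3,3],[19,18],[36,9],[40,1],[41,10],[43,1],[45,3],[49,0]]
[[3,3],[19,18],[36,9],[40,1],[41,10],[43,1],[45,3],[49,2],[50,0]]
[[3,3],[19,18],[36,9],[40,1],[41,10],[43,1],[45,3],[49,2],[50,0]]
[[3,3],[16,7],[19,18],[36,9],[40,1],[41,10],[43,1],[45,3],[49,2],[50,0]]
[[3,3],[16,7],[19,18],[36,12],[45,3],[49,2],[50,0]]
[[3,3],[16,7],[19,18],[36,12],[45,3],[49,2],[50,0]]
[[3,3],[16,7],[19,18],[36,12],[39,17],[42,12],[45,3],[49,2],[50,0]]
[[3,3],[16,7],[19,18],[36,12],[39,17],[42,12],[45,3],[49,2],[50,0]]
[[3,3],[16,7],[19,18],[36,12],[39,17],[42,16],[46,3],[49,2],[50,0]]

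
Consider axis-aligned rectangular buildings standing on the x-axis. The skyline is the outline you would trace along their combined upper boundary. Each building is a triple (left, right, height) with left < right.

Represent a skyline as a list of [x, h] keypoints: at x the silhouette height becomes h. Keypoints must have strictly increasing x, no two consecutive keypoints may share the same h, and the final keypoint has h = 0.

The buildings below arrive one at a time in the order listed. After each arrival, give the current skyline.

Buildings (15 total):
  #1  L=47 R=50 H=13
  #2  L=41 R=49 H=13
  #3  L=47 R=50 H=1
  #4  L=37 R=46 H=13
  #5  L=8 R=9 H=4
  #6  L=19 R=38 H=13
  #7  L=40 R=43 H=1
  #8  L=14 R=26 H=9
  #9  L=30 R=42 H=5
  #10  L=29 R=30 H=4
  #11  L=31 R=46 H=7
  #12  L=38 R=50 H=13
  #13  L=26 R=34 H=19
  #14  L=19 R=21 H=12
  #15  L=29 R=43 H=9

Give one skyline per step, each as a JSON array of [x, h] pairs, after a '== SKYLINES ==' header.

== SKYLINES ==
[[47,13],[50,0]]
[[41,13],[50,0]]
[[41,13],[50,0]]
[[37,13],[50,0]]
[[8,4],[9,0],[37,13],[50,0]]
[[8,4],[9,0],[19,13],[50,0]]
[[8,4],[9,0],[19,13],[50,0]]
[[8,4],[9,0],[14,9],[19,13],[50,0]]
[[8,4],[9,0],[14,9],[19,13],[50,0]]
[[8,4],[9,0],[14,9],[19,13],[50,0]]
[[8,4],[9,0],[14,9],[19,13],[50,0]]
[[8,4],[9,0],[14,9],[19,13],[50,0]]
[[8,4],[9,0],[14,9],[19,13],[26,19],[34,13],[50,0]]
[[8,4],[9,0],[14,9],[19,13],[26,19],[34,13],[50,0]]
[[8,4],[9,0],[14,9],[19,13],[26,19],[34,13],[50,0]]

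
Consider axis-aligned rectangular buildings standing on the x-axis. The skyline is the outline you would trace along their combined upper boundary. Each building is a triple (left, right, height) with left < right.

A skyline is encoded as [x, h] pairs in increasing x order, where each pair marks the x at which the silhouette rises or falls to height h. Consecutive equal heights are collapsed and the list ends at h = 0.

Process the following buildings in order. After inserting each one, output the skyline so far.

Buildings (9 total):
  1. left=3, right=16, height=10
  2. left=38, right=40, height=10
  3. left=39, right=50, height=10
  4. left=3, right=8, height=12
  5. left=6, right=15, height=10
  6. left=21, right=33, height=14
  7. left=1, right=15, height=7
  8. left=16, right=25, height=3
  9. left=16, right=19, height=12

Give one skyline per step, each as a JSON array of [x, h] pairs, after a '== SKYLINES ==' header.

== SKYLINES ==
[[3,10],[16,0]]
[[3,10],[16,0],[38,10],[40,0]]
[[3,10],[16,0],[38,10],[50,0]]
[[3,12],[8,10],[16,0],[38,10],[50,0]]
[[3,12],[8,10],[16,0],[38,10],[50,0]]
[[3,12],[8,10],[16,0],[21,14],[33,0],[38,10],[50,0]]
[[1,7],[3,12],[8,10],[16,0],[21,14],[33,0],[38,10],[50,0]]
[[1,7],[3,12],[8,10],[16,3],[21,14],[33,0],[38,10],[50,0]]
[[1,7],[3,12],[8,10],[16,12],[19,3],[21,14],[33,0],[38,10],[50,0]]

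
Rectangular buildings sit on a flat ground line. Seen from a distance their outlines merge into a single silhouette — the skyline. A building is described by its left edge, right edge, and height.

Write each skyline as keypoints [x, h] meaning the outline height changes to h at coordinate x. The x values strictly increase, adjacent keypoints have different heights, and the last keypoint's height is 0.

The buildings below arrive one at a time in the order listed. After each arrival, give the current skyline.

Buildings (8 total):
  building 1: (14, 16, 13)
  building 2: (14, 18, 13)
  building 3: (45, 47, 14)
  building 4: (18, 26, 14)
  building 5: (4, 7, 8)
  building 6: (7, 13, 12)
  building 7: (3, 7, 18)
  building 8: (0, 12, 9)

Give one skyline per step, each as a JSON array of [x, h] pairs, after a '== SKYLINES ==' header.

== SKYLINES ==
[[14,13],[16,0]]
[[14,13],[18,0]]
[[14,13],[18,0],[45,14],[47,0]]
[[14,13],[18,14],[26,0],[45,14],[47,0]]
[[4,8],[7,0],[14,13],[18,14],[26,0],[45,14],[47,0]]
[[4,8],[7,12],[13,0],[14,13],[18,14],[26,0],[45,14],[47,0]]
[[3,18],[7,12],[13,0],[14,13],[18,14],[26,0],[45,14],[47,0]]
[[0,9],[3,18],[7,12],[13,0],[14,13],[18,14],[26,0],[45,14],[47,0]]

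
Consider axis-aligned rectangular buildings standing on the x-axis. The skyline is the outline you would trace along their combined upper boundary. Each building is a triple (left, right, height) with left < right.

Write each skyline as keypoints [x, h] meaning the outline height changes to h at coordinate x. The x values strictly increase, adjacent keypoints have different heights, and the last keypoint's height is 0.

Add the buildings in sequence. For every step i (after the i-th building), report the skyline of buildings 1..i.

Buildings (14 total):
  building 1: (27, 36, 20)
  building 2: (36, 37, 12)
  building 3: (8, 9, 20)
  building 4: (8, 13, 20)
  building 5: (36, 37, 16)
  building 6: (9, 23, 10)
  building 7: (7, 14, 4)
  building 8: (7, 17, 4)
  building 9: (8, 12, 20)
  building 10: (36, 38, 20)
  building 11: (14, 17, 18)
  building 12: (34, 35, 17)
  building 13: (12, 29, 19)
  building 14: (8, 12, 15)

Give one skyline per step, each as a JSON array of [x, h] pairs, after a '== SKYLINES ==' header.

== SKYLINES ==
[[27,20],[36,0]]
[[27,20],[36,12],[37,0]]
[[8,20],[9,0],[27,20],[36,12],[37,0]]
[[8,20],[13,0],[27,20],[36,12],[37,0]]
[[8,20],[13,0],[27,20],[36,16],[37,0]]
[[8,20],[13,10],[23,0],[27,20],[36,16],[37,0]]
[[7,4],[8,20],[13,10],[23,0],[27,20],[36,16],[37,0]]
[[7,4],[8,20],[13,10],[23,0],[27,20],[36,16],[37,0]]
[[7,4],[8,20],[13,10],[23,0],[27,20],[36,16],[37,0]]
[[7,4],[8,20],[13,10],[23,0],[27,20],[38,0]]
[[7,4],[8,20],[13,10],[14,18],[17,10],[23,0],[27,20],[38,0]]
[[7,4],[8,20],[13,10],[14,18],[17,10],[23,0],[27,20],[38,0]]
[[7,4],[8,20],[13,19],[27,20],[38,0]]
[[7,4],[8,20],[13,19],[27,20],[38,0]]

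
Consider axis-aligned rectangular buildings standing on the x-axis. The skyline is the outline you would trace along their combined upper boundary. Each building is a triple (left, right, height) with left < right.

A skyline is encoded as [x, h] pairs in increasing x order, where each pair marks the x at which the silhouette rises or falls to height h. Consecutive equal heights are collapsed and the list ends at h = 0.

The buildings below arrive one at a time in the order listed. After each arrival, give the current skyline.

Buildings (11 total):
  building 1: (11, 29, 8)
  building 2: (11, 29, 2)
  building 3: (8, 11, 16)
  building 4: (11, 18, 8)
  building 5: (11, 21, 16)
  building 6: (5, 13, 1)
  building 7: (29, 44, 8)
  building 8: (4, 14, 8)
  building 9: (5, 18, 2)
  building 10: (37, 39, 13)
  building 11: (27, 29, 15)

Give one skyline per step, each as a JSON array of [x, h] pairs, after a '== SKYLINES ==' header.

== SKYLINES ==
[[11,8],[29,0]]
[[11,8],[29,0]]
[[8,16],[11,8],[29,0]]
[[8,16],[11,8],[29,0]]
[[8,16],[21,8],[29,0]]
[[5,1],[8,16],[21,8],[29,0]]
[[5,1],[8,16],[21,8],[44,0]]
[[4,8],[8,16],[21,8],[44,0]]
[[4,8],[8,16],[21,8],[44,0]]
[[4,8],[8,16],[21,8],[37,13],[39,8],[44,0]]
[[4,8],[8,16],[21,8],[27,15],[29,8],[37,13],[39,8],[44,0]]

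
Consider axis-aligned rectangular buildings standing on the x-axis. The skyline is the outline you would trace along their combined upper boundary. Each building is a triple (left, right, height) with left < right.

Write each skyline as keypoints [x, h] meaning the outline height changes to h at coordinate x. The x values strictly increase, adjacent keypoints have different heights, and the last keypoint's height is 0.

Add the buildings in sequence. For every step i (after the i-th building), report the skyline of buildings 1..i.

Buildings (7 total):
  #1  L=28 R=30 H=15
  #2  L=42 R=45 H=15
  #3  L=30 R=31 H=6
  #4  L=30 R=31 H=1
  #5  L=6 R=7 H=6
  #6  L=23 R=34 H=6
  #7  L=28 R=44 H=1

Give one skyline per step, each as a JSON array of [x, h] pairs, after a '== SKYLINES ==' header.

== SKYLINES ==
[[28,15],[30,0]]
[[28,15],[30,0],[42,15],[45,0]]
[[28,15],[30,6],[31,0],[42,15],[45,0]]
[[28,15],[30,6],[31,0],[42,15],[45,0]]
[[6,6],[7,0],[28,15],[30,6],[31,0],[42,15],[45,0]]
[[6,6],[7,0],[23,6],[28,15],[30,6],[34,0],[42,15],[45,0]]
[[6,6],[7,0],[23,6],[28,15],[30,6],[34,1],[42,15],[45,0]]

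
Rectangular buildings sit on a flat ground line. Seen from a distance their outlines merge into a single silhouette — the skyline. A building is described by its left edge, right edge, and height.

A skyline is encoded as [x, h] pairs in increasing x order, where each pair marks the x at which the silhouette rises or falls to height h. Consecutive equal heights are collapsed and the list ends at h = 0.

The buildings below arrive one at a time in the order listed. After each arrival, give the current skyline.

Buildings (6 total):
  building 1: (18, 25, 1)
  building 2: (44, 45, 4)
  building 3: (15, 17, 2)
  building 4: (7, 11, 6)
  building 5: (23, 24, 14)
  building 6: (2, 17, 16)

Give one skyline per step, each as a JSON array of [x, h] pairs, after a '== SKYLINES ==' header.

== SKYLINES ==
[[18,1],[25,0]]
[[18,1],[25,0],[44,4],[45,0]]
[[15,2],[17,0],[18,1],[25,0],[44,4],[45,0]]
[[7,6],[11,0],[15,2],[17,0],[18,1],[25,0],[44,4],[45,0]]
[[7,6],[11,0],[15,2],[17,0],[18,1],[23,14],[24,1],[25,0],[44,4],[45,0]]
[[2,16],[17,0],[18,1],[23,14],[24,1],[25,0],[44,4],[45,0]]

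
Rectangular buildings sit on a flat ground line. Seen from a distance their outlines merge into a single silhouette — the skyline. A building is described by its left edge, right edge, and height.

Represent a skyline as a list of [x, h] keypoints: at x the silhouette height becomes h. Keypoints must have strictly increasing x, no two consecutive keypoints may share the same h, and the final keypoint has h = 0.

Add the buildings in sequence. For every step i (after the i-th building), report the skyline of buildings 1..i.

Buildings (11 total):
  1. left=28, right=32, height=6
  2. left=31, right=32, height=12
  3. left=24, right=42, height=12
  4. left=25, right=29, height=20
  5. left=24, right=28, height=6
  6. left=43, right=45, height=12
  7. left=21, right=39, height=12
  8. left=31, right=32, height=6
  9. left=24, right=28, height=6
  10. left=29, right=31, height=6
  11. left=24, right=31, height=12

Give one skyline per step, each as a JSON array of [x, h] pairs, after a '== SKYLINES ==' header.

== SKYLINES ==
[[28,6],[32,0]]
[[28,6],[31,12],[32,0]]
[[24,12],[42,0]]
[[24,12],[25,20],[29,12],[42,0]]
[[24,12],[25,20],[29,12],[42,0]]
[[24,12],[25,20],[29,12],[42,0],[43,12],[45,0]]
[[21,12],[25,20],[29,12],[42,0],[43,12],[45,0]]
[[21,12],[25,20],[29,12],[42,0],[43,12],[45,0]]
[[21,12],[25,20],[29,12],[42,0],[43,12],[45,0]]
[[21,12],[25,20],[29,12],[42,0],[43,12],[45,0]]
[[21,12],[25,20],[29,12],[42,0],[43,12],[45,0]]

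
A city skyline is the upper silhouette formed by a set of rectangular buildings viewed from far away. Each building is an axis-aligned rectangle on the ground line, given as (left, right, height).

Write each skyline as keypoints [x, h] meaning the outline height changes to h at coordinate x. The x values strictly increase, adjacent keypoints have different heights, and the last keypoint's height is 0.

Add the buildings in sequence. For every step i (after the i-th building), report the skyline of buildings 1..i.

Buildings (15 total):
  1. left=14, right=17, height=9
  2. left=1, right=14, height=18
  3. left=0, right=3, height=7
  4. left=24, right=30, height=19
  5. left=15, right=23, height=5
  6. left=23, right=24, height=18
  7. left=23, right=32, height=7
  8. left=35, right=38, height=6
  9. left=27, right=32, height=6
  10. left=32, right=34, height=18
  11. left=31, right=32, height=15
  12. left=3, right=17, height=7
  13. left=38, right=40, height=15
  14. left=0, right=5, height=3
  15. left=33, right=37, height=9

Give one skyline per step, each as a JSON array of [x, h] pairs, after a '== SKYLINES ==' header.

== SKYLINES ==
[[14,9],[17,0]]
[[1,18],[14,9],[17,0]]
[[0,7],[1,18],[14,9],[17,0]]
[[0,7],[1,18],[14,9],[17,0],[24,19],[30,0]]
[[0,7],[1,18],[14,9],[17,5],[23,0],[24,19],[30,0]]
[[0,7],[1,18],[14,9],[17,5],[23,18],[24,19],[30,0]]
[[0,7],[1,18],[14,9],[17,5],[23,18],[24,19],[30,7],[32,0]]
[[0,7],[1,18],[14,9],[17,5],[23,18],[24,19],[30,7],[32,0],[35,6],[38,0]]
[[0,7],[1,18],[14,9],[17,5],[23,18],[24,19],[30,7],[32,0],[35,6],[38,0]]
[[0,7],[1,18],[14,9],[17,5],[23,18],[24,19],[30,7],[32,18],[34,0],[35,6],[38,0]]
[[0,7],[1,18],[14,9],[17,5],[23,18],[24,19],[30,7],[31,15],[32,18],[34,0],[35,6],[38,0]]
[[0,7],[1,18],[14,9],[17,5],[23,18],[24,19],[30,7],[31,15],[32,18],[34,0],[35,6],[38,0]]
[[0,7],[1,18],[14,9],[17,5],[23,18],[24,19],[30,7],[31,15],[32,18],[34,0],[35,6],[38,15],[40,0]]
[[0,7],[1,18],[14,9],[17,5],[23,18],[24,19],[30,7],[31,15],[32,18],[34,0],[35,6],[38,15],[40,0]]
[[0,7],[1,18],[14,9],[17,5],[23,18],[24,19],[30,7],[31,15],[32,18],[34,9],[37,6],[38,15],[40,0]]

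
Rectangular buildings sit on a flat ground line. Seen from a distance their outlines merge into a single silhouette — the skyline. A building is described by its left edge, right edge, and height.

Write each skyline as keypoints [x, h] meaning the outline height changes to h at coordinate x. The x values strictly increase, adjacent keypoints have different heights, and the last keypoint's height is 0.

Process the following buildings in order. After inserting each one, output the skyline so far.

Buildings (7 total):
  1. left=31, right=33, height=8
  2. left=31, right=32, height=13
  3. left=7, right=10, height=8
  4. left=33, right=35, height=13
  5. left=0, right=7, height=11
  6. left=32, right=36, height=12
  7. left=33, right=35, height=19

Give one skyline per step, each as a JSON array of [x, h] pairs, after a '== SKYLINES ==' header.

== SKYLINES ==
[[31,8],[33,0]]
[[31,13],[32,8],[33,0]]
[[7,8],[10,0],[31,13],[32,8],[33,0]]
[[7,8],[10,0],[31,13],[32,8],[33,13],[35,0]]
[[0,11],[7,8],[10,0],[31,13],[32,8],[33,13],[35,0]]
[[0,11],[7,8],[10,0],[31,13],[32,12],[33,13],[35,12],[36,0]]
[[0,11],[7,8],[10,0],[31,13],[32,12],[33,19],[35,12],[36,0]]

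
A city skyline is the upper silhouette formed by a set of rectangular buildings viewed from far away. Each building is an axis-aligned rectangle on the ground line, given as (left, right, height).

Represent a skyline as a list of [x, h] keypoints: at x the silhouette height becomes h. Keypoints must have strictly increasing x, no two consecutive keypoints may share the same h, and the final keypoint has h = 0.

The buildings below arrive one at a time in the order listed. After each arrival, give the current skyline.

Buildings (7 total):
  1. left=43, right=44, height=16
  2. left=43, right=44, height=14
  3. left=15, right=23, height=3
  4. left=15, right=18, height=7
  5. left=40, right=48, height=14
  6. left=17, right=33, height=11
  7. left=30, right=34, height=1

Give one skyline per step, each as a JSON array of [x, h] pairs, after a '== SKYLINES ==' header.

== SKYLINES ==
[[43,16],[44,0]]
[[43,16],[44,0]]
[[15,3],[23,0],[43,16],[44,0]]
[[15,7],[18,3],[23,0],[43,16],[44,0]]
[[15,7],[18,3],[23,0],[40,14],[43,16],[44,14],[48,0]]
[[15,7],[17,11],[33,0],[40,14],[43,16],[44,14],[48,0]]
[[15,7],[17,11],[33,1],[34,0],[40,14],[43,16],[44,14],[48,0]]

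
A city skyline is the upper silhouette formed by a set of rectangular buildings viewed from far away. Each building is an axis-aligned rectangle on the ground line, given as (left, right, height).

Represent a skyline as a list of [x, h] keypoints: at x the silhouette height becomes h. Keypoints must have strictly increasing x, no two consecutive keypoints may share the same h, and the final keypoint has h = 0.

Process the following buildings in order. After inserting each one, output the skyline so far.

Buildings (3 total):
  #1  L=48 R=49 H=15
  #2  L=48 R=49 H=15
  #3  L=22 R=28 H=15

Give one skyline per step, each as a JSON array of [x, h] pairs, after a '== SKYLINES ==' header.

== SKYLINES ==
[[48,15],[49,0]]
[[48,15],[49,0]]
[[22,15],[28,0],[48,15],[49,0]]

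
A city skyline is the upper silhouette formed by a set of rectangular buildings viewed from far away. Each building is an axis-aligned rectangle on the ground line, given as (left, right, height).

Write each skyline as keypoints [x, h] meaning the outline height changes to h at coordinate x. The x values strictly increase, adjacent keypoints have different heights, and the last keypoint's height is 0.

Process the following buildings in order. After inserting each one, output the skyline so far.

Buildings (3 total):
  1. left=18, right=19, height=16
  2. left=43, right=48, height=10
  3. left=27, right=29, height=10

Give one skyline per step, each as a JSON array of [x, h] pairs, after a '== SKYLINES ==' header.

== SKYLINES ==
[[18,16],[19,0]]
[[18,16],[19,0],[43,10],[48,0]]
[[18,16],[19,0],[27,10],[29,0],[43,10],[48,0]]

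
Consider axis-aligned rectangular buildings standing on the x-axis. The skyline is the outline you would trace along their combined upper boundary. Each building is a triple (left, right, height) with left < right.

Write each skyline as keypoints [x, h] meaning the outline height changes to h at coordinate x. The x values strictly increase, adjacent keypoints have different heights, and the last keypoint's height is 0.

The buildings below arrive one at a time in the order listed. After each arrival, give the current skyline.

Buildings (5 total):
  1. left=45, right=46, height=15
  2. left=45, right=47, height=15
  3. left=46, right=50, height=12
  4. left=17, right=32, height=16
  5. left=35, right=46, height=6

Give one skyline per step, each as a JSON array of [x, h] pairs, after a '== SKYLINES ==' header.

== SKYLINES ==
[[45,15],[46,0]]
[[45,15],[47,0]]
[[45,15],[47,12],[50,0]]
[[17,16],[32,0],[45,15],[47,12],[50,0]]
[[17,16],[32,0],[35,6],[45,15],[47,12],[50,0]]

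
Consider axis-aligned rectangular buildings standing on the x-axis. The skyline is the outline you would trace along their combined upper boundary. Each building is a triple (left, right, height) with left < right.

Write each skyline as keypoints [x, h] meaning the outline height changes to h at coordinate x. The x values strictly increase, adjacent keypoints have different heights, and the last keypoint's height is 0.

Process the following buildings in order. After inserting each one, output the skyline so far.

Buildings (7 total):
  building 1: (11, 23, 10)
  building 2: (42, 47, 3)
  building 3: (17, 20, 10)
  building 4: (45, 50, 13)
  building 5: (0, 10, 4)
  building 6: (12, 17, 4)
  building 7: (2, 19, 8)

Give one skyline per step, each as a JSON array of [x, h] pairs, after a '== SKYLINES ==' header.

== SKYLINES ==
[[11,10],[23,0]]
[[11,10],[23,0],[42,3],[47,0]]
[[11,10],[23,0],[42,3],[47,0]]
[[11,10],[23,0],[42,3],[45,13],[50,0]]
[[0,4],[10,0],[11,10],[23,0],[42,3],[45,13],[50,0]]
[[0,4],[10,0],[11,10],[23,0],[42,3],[45,13],[50,0]]
[[0,4],[2,8],[11,10],[23,0],[42,3],[45,13],[50,0]]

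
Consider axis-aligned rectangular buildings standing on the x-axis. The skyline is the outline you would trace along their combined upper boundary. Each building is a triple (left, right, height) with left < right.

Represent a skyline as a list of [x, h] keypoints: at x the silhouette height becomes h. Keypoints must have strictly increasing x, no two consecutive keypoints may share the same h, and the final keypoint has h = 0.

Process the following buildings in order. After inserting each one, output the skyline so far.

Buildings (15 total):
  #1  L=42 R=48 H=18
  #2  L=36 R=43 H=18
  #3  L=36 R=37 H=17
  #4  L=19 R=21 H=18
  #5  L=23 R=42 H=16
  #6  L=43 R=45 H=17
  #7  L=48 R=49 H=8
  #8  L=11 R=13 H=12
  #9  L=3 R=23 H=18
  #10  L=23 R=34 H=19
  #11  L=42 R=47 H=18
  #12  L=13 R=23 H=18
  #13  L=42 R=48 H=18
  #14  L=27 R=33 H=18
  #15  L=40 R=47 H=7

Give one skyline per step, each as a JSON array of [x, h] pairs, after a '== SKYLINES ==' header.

== SKYLINES ==
[[42,18],[48,0]]
[[36,18],[48,0]]
[[36,18],[48,0]]
[[19,18],[21,0],[36,18],[48,0]]
[[19,18],[21,0],[23,16],[36,18],[48,0]]
[[19,18],[21,0],[23,16],[36,18],[48,0]]
[[19,18],[21,0],[23,16],[36,18],[48,8],[49,0]]
[[11,12],[13,0],[19,18],[21,0],[23,16],[36,18],[48,8],[49,0]]
[[3,18],[23,16],[36,18],[48,8],[49,0]]
[[3,18],[23,19],[34,16],[36,18],[48,8],[49,0]]
[[3,18],[23,19],[34,16],[36,18],[48,8],[49,0]]
[[3,18],[23,19],[34,16],[36,18],[48,8],[49,0]]
[[3,18],[23,19],[34,16],[36,18],[48,8],[49,0]]
[[3,18],[23,19],[34,16],[36,18],[48,8],[49,0]]
[[3,18],[23,19],[34,16],[36,18],[48,8],[49,0]]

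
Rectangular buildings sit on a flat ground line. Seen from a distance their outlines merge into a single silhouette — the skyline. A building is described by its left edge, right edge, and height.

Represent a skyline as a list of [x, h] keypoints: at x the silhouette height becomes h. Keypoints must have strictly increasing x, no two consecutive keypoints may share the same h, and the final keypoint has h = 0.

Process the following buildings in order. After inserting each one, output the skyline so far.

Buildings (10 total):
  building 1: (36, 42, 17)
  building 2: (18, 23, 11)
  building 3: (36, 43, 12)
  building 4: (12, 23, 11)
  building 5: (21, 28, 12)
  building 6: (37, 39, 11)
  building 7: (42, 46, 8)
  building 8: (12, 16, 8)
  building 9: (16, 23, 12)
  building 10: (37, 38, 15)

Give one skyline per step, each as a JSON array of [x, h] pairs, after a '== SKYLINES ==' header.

== SKYLINES ==
[[36,17],[42,0]]
[[18,11],[23,0],[36,17],[42,0]]
[[18,11],[23,0],[36,17],[42,12],[43,0]]
[[12,11],[23,0],[36,17],[42,12],[43,0]]
[[12,11],[21,12],[28,0],[36,17],[42,12],[43,0]]
[[12,11],[21,12],[28,0],[36,17],[42,12],[43,0]]
[[12,11],[21,12],[28,0],[36,17],[42,12],[43,8],[46,0]]
[[12,11],[21,12],[28,0],[36,17],[42,12],[43,8],[46,0]]
[[12,11],[16,12],[28,0],[36,17],[42,12],[43,8],[46,0]]
[[12,11],[16,12],[28,0],[36,17],[42,12],[43,8],[46,0]]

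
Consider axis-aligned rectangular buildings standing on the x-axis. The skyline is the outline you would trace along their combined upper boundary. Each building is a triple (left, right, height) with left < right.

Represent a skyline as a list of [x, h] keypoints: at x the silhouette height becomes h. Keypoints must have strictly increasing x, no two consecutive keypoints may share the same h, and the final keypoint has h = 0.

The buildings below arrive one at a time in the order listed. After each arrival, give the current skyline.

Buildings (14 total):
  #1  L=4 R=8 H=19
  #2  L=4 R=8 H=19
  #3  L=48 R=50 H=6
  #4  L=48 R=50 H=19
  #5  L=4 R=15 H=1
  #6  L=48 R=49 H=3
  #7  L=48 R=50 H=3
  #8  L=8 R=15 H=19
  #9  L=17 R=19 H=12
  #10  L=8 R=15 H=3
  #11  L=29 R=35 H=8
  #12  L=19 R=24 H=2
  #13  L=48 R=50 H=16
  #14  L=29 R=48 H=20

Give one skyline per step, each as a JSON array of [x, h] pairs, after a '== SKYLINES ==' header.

== SKYLINES ==
[[4,19],[8,0]]
[[4,19],[8,0]]
[[4,19],[8,0],[48,6],[50,0]]
[[4,19],[8,0],[48,19],[50,0]]
[[4,19],[8,1],[15,0],[48,19],[50,0]]
[[4,19],[8,1],[15,0],[48,19],[50,0]]
[[4,19],[8,1],[15,0],[48,19],[50,0]]
[[4,19],[15,0],[48,19],[50,0]]
[[4,19],[15,0],[17,12],[19,0],[48,19],[50,0]]
[[4,19],[15,0],[17,12],[19,0],[48,19],[50,0]]
[[4,19],[15,0],[17,12],[19,0],[29,8],[35,0],[48,19],[50,0]]
[[4,19],[15,0],[17,12],[19,2],[24,0],[29,8],[35,0],[48,19],[50,0]]
[[4,19],[15,0],[17,12],[19,2],[24,0],[29,8],[35,0],[48,19],[50,0]]
[[4,19],[15,0],[17,12],[19,2],[24,0],[29,20],[48,19],[50,0]]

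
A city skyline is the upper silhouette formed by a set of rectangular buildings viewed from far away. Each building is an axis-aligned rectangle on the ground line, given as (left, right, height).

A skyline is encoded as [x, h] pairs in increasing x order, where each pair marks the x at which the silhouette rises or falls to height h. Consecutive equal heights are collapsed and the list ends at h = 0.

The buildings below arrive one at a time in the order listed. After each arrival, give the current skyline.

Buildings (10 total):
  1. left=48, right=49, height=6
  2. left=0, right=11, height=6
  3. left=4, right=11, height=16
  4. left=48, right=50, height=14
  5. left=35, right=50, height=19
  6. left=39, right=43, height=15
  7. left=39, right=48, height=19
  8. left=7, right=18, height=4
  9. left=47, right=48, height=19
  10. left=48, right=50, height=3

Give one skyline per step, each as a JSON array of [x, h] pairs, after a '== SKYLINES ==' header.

== SKYLINES ==
[[48,6],[49,0]]
[[0,6],[11,0],[48,6],[49,0]]
[[0,6],[4,16],[11,0],[48,6],[49,0]]
[[0,6],[4,16],[11,0],[48,14],[50,0]]
[[0,6],[4,16],[11,0],[35,19],[50,0]]
[[0,6],[4,16],[11,0],[35,19],[50,0]]
[[0,6],[4,16],[11,0],[35,19],[50,0]]
[[0,6],[4,16],[11,4],[18,0],[35,19],[50,0]]
[[0,6],[4,16],[11,4],[18,0],[35,19],[50,0]]
[[0,6],[4,16],[11,4],[18,0],[35,19],[50,0]]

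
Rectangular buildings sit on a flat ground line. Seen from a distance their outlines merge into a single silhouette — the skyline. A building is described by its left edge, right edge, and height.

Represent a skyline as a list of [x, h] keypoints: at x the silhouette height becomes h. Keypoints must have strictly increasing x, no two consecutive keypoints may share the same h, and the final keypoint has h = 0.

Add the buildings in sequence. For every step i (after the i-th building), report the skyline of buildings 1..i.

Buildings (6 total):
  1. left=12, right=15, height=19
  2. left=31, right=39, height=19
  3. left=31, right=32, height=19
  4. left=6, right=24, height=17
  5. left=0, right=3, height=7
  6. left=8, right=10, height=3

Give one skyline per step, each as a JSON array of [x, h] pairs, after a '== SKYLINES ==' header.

== SKYLINES ==
[[12,19],[15,0]]
[[12,19],[15,0],[31,19],[39,0]]
[[12,19],[15,0],[31,19],[39,0]]
[[6,17],[12,19],[15,17],[24,0],[31,19],[39,0]]
[[0,7],[3,0],[6,17],[12,19],[15,17],[24,0],[31,19],[39,0]]
[[0,7],[3,0],[6,17],[12,19],[15,17],[24,0],[31,19],[39,0]]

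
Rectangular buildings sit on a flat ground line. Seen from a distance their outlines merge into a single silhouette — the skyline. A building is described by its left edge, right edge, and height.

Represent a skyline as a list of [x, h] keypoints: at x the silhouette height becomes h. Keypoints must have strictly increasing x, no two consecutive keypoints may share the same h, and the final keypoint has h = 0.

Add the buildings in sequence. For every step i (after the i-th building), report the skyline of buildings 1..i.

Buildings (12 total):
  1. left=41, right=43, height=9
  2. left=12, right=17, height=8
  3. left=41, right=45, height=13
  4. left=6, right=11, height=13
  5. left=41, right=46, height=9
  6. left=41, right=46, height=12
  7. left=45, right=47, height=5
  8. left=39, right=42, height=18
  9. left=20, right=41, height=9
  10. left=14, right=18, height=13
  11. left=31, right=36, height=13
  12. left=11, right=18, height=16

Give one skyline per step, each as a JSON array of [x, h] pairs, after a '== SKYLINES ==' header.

== SKYLINES ==
[[41,9],[43,0]]
[[12,8],[17,0],[41,9],[43,0]]
[[12,8],[17,0],[41,13],[45,0]]
[[6,13],[11,0],[12,8],[17,0],[41,13],[45,0]]
[[6,13],[11,0],[12,8],[17,0],[41,13],[45,9],[46,0]]
[[6,13],[11,0],[12,8],[17,0],[41,13],[45,12],[46,0]]
[[6,13],[11,0],[12,8],[17,0],[41,13],[45,12],[46,5],[47,0]]
[[6,13],[11,0],[12,8],[17,0],[39,18],[42,13],[45,12],[46,5],[47,0]]
[[6,13],[11,0],[12,8],[17,0],[20,9],[39,18],[42,13],[45,12],[46,5],[47,0]]
[[6,13],[11,0],[12,8],[14,13],[18,0],[20,9],[39,18],[42,13],[45,12],[46,5],[47,0]]
[[6,13],[11,0],[12,8],[14,13],[18,0],[20,9],[31,13],[36,9],[39,18],[42,13],[45,12],[46,5],[47,0]]
[[6,13],[11,16],[18,0],[20,9],[31,13],[36,9],[39,18],[42,13],[45,12],[46,5],[47,0]]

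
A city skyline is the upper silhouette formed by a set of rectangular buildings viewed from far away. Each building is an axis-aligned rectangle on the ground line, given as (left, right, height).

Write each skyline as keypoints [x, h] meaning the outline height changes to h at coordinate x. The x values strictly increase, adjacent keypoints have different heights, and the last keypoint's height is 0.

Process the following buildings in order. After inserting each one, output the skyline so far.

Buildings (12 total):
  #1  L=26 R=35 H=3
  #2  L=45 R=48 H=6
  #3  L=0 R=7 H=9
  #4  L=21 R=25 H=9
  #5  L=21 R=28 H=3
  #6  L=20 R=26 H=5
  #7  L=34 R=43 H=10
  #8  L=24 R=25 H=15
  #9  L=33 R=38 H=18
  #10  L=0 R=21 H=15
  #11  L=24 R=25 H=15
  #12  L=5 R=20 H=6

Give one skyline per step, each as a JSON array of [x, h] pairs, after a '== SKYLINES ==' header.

== SKYLINES ==
[[26,3],[35,0]]
[[26,3],[35,0],[45,6],[48,0]]
[[0,9],[7,0],[26,3],[35,0],[45,6],[48,0]]
[[0,9],[7,0],[21,9],[25,0],[26,3],[35,0],[45,6],[48,0]]
[[0,9],[7,0],[21,9],[25,3],[35,0],[45,6],[48,0]]
[[0,9],[7,0],[20,5],[21,9],[25,5],[26,3],[35,0],[45,6],[48,0]]
[[0,9],[7,0],[20,5],[21,9],[25,5],[26,3],[34,10],[43,0],[45,6],[48,0]]
[[0,9],[7,0],[20,5],[21,9],[24,15],[25,5],[26,3],[34,10],[43,0],[45,6],[48,0]]
[[0,9],[7,0],[20,5],[21,9],[24,15],[25,5],[26,3],[33,18],[38,10],[43,0],[45,6],[48,0]]
[[0,15],[21,9],[24,15],[25,5],[26,3],[33,18],[38,10],[43,0],[45,6],[48,0]]
[[0,15],[21,9],[24,15],[25,5],[26,3],[33,18],[38,10],[43,0],[45,6],[48,0]]
[[0,15],[21,9],[24,15],[25,5],[26,3],[33,18],[38,10],[43,0],[45,6],[48,0]]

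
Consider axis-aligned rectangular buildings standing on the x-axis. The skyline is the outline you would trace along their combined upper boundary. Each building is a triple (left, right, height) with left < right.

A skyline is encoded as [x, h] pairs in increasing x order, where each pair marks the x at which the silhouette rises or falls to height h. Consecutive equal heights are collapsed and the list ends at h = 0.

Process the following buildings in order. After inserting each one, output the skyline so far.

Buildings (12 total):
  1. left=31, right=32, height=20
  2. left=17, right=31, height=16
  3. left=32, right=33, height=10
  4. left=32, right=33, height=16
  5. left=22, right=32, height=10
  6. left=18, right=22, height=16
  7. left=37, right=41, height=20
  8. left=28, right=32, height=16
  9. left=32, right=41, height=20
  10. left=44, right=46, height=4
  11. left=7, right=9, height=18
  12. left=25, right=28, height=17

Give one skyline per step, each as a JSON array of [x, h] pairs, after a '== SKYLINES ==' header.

== SKYLINES ==
[[31,20],[32,0]]
[[17,16],[31,20],[32,0]]
[[17,16],[31,20],[32,10],[33,0]]
[[17,16],[31,20],[32,16],[33,0]]
[[17,16],[31,20],[32,16],[33,0]]
[[17,16],[31,20],[32,16],[33,0]]
[[17,16],[31,20],[32,16],[33,0],[37,20],[41,0]]
[[17,16],[31,20],[32,16],[33,0],[37,20],[41,0]]
[[17,16],[31,20],[41,0]]
[[17,16],[31,20],[41,0],[44,4],[46,0]]
[[7,18],[9,0],[17,16],[31,20],[41,0],[44,4],[46,0]]
[[7,18],[9,0],[17,16],[25,17],[28,16],[31,20],[41,0],[44,4],[46,0]]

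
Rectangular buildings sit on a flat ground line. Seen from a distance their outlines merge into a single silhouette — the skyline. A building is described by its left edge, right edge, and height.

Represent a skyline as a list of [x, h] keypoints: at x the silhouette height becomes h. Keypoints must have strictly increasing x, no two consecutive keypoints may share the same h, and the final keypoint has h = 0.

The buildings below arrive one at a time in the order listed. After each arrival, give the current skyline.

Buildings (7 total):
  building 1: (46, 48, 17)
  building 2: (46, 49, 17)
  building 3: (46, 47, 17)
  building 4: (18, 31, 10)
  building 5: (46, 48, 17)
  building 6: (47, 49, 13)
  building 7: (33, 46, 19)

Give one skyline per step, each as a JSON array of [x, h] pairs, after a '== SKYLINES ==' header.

== SKYLINES ==
[[46,17],[48,0]]
[[46,17],[49,0]]
[[46,17],[49,0]]
[[18,10],[31,0],[46,17],[49,0]]
[[18,10],[31,0],[46,17],[49,0]]
[[18,10],[31,0],[46,17],[49,0]]
[[18,10],[31,0],[33,19],[46,17],[49,0]]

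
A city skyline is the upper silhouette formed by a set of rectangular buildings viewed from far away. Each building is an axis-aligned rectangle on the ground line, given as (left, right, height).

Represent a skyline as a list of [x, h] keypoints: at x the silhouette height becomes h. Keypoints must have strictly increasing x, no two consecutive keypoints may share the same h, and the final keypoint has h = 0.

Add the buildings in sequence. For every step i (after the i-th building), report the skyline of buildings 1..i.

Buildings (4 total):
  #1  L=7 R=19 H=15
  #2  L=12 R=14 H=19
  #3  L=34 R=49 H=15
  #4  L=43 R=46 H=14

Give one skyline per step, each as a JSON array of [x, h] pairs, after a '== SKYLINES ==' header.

== SKYLINES ==
[[7,15],[19,0]]
[[7,15],[12,19],[14,15],[19,0]]
[[7,15],[12,19],[14,15],[19,0],[34,15],[49,0]]
[[7,15],[12,19],[14,15],[19,0],[34,15],[49,0]]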